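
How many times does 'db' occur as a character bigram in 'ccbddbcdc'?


Scanning 'ccbddbcdc' for bigram 'db':
  Position 0: 'cc' -> no
  Position 1: 'cb' -> no
  Position 2: 'bd' -> no
  Position 3: 'dd' -> no
  Position 4: 'db' -> MATCH
  Position 5: 'bc' -> no
  Position 6: 'cd' -> no
  Position 7: 'dc' -> no
Total matches: 1

1


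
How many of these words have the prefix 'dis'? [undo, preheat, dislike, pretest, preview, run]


Checking each word for prefix 'dis':
  'undo' -> no (count: 0)
  'preheat' -> no (count: 0)
  'dislike' -> YES, starts with 'dis' (count: 1)
  'pretest' -> no (count: 1)
  'preview' -> no (count: 1)
  'run' -> no (count: 1)
Total with prefix 'dis': 1

1


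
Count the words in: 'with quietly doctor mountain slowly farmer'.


Counting words by splitting on spaces:
  Word 1: 'with'
  Word 2: 'quietly'
  Word 3: 'doctor'
  Word 4: 'mountain'
  Word 5: 'slowly'
  Word 6: 'farmer'
Total words: 6

6


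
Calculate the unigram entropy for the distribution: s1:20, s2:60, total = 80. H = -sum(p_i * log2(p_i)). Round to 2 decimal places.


Computing entropy H = -sum(p_i * log2(p_i)):
  s1: p = 20/80 = 0.2500, -p*log2(p) = 0.5000
  s2: p = 60/80 = 0.7500, -p*log2(p) = 0.3113
H = sum of terms = 0.8113
Rounded to 2 decimals: 0.81

0.81


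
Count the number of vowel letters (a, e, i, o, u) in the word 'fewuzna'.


Scanning each character of 'fewuzna':
  Position 1: 'f' -> consonant (running count: 0)
  Position 2: 'e' -> vowel (running count: 1)
  Position 3: 'w' -> consonant (running count: 1)
  Position 4: 'u' -> vowel (running count: 2)
  Position 5: 'z' -> consonant (running count: 2)
  Position 6: 'n' -> consonant (running count: 2)
  Position 7: 'a' -> vowel (running count: 3)
Total vowels: 3

3


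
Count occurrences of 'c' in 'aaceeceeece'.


Scanning 'aaceeceeece' for 'c':
  Position 2: 'c' -> MATCH (count: 1)
  Position 5: 'c' -> MATCH (count: 2)
  Position 9: 'c' -> MATCH (count: 3)
Total occurrences of 'c': 3

3


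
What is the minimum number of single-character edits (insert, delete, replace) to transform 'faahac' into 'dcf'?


Building DP table for s1='faahac' (len 6) and s2='dcf' (len 3):
       d  c  f
    0  1  2  3
  f 1  1  2  2
  a 2  2  2  3
  a 3  3  3  3
  h 4  4  4  4
  a 5  5  5  5
  c 6  6  5  6
Edit distance = dp[6][3] = 6

6


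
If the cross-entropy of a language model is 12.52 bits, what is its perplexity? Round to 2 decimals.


Perplexity formula: PP = 2^H
H = 12.52
PP = 2^12.52
Decompose: 2^12.52 = 2^12 * 2^0.52
2^12 = 4096, 2^0.52 ~ 1.4339552
PP ~ 4096 * 1.4339552 = 5873.4804992
Rounded to 2 decimals: 5873.48

5873.48


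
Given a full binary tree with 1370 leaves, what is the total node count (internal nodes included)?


Leaf nodes (terminals): 1370
Internal nodes = n - 1 = 1370 - 1 = 1369
Total = leaves + internal = 1370 + 1369 = 2739

2739


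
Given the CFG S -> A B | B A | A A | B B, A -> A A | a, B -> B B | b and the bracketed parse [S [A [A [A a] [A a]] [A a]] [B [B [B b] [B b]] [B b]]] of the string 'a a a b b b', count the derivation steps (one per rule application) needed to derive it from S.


Every bracketed nonterminal node [X ...] in the tree is produced by exactly one rule application.
Reading the tree off as a leftmost derivation:
  Step 1: S  =>  A B   (applied S -> A B)
  Step 2: A B  =>  A A B   (applied A -> A A)
  Step 3: A A B  =>  A A A B   (applied A -> A A)
  Step 4: A A A B  =>  a A A B   (applied A -> a)
  Step 5: a A A B  =>  a a A B   (applied A -> a)
  Step 6: a a A B  =>  a a a B   (applied A -> a)
  Step 7: a a a B  =>  a a a B B   (applied B -> B B)
  Step 8: a a a B B  =>  a a a B B B   (applied B -> B B)
  Step 9: a a a B B B  =>  a a a b B B   (applied B -> b)
  Step 10: a a a b B B  =>  a a a b b B   (applied B -> b)
  Step 11: a a a b b B  =>  a a a b b b   (applied B -> b)
Final yield: a a a b b b
Total rewrite steps: 11

11


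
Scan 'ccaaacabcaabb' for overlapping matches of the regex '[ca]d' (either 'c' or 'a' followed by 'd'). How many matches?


Pattern: [ca]d means either 'c' or 'a' followed by 'd'.
Scanning 'ccaaacabcaabb' position-by-position:
  Pos 0: window 'cc' -> no
  Pos 1: window 'ca' -> no
  Pos 2: window 'aa' -> no
  Pos 3: window 'aa' -> no
  Pos 4: window 'ac' -> no
  Pos 5: window 'ca' -> no
  Pos 6: window 'ab' -> no
  Pos 7: window 'bc' -> no
  Pos 8: window 'ca' -> no
  Pos 9: window 'aa' -> no
  Pos 10: window 'ab' -> no
  Pos 11: window 'bb' -> no
  Pos 12: window 'b' -> no
Total matches: 0

0


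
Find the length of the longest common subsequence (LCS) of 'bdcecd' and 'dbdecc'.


DP table for LCS of 'bdcecd' and 'dbdecc':
       d  b  d  e  c  c
    0  0  0  0  0  0  0
  b 0  0  1  1  1  1  1
  d 0  1  1  2  2  2  2
  c 0  1  1  2  2  3  3
  e 0  1  1  2  3  3  3
  c 0  1  1  2  3  4  4
  d 0  1  1  2  3  4  4
LCS: 'bdcc'
LCS length = 4

4


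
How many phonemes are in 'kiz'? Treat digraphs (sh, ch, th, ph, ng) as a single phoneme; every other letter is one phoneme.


Parsing 'kiz' greedily, digraphs first:
  'k' -> consonant phoneme (phonemes so far: 1)
  'i' -> vowel phoneme (phonemes so far: 2)
  'z' -> consonant phoneme (phonemes so far: 3)
Total phonemes: 3

3


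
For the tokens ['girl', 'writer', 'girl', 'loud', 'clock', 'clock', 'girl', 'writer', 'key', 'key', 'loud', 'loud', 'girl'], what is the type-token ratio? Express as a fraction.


Tokens: 13
Unique types: ('clock', 'girl', 'key', 'loud', 'writer') = 5
TTR = 5/13
Already in lowest terms.

5/13


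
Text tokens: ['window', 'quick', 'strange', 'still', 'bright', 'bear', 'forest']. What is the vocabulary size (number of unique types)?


Listing all tokens and tracking unique types:
  Token 1: 'window' -> NEW (unique so far: 1)
  Token 2: 'quick' -> NEW (unique so far: 2)
  Token 3: 'strange' -> NEW (unique so far: 3)
  Token 4: 'still' -> NEW (unique so far: 4)
  Token 5: 'bright' -> NEW (unique so far: 5)
  Token 6: 'bear' -> NEW (unique so far: 6)
  Token 7: 'forest' -> NEW (unique so far: 7)
Unique types: ('bear', 'bright', 'forest', 'quick', 'still', 'strange', 'window')
Vocabulary size: 7

7


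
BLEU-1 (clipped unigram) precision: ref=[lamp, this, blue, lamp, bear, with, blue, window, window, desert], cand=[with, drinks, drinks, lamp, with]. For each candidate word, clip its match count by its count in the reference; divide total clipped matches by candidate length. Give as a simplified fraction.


Reference word counts: {'bear': 1, 'blue': 2, 'desert': 1, 'lamp': 2, 'this': 1, 'window': 2, 'with': 1}
Checking each candidate word (with clipping):
  'with' -> in reference (ref count 1, used 1/1) -> match (matches: 1)
  'drinks' -> not in reference -> no match (matches: 1)
  'drinks' -> not in reference -> no match (matches: 1)
  'lamp' -> in reference (ref count 2, used 1/2) -> match (matches: 2)
  'with' -> ref count 1 already used up (1/1) -> clipped, no match (matches: 2)
Clipped matches: 2, Candidate length: 5
Precision = 2/5

2/5


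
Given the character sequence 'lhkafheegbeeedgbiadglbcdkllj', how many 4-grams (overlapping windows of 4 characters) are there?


String 'lhkafheegbeeedgbiadglbcdkllj' has length L = 28.
Number of overlapping n-grams = L - n + 1
Substituting: 28 - 4 + 1 = 25

25


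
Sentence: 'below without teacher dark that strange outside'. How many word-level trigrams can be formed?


Word trigrams from [7] words:
  Trigram 1: (below without teacher)
  Trigram 2: (without teacher dark)
  Trigram 3: (teacher dark that)
  Trigram 4: (dark that strange)
  Trigram 5: (that strange outside)
Total word trigrams: 7 - 2 = 5

5


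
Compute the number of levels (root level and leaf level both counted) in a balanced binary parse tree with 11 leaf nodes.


In a balanced binary tree with n leaves the deepest leaf is ceil(log2(n)) edges below the root,
so counting node levels inclusive of root and leaves gives ceil(log2(n)) + 1 levels.
log2(11) = 3.4594
ceil(3.4594) = 4
levels = 4 + 1 = 5

5


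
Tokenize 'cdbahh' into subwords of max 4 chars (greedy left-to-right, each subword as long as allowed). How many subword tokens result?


'cdbahh' has 6 characters.
Chunking with max size 4:
  Chunk 1: 'cdba' (positions 0-3)
  Chunk 2: 'hh' (positions 4-5)
Total chunks: ceil(6 / 4) = 2

2


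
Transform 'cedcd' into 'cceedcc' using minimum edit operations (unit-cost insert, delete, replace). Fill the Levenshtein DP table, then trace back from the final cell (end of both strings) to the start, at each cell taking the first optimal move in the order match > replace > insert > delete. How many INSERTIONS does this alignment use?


Edit distance = 3. Backtracking from cell (5, 7) with preference match > replace > insert > delete,
then listing the resulting alignment 'cedcd' -> 'cceedcc' left to right:
  Step 1: insert 'c' [insertion #1]
  Step 2: keep 'c'
  Step 3: insert 'e' [insertion #2]
  Step 4: keep 'e'
  Step 5: keep 'd'
  Step 6: keep 'c'
  Step 7: replace d->c
Total insertions: 2

2


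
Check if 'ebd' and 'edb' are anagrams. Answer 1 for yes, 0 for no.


Sort characters of 'ebd': 'bde'
Sort characters of 'edb': 'bde'
Sorted forms match -> they ARE anagrams
Result: 1

1


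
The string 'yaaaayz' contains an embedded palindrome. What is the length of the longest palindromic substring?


Scanning 'yaaaayz' for palindromic substrings.
Substring at positions 0-5: 'yaaaay'.
Check: reverse('yaaaay') = 'yaaaay' -> palindrome confirmed.
Neighbouring characters ('-' / 'z') break symmetry, so it cannot extend further.
No longer palindromic substring exists; longest length = 6

6


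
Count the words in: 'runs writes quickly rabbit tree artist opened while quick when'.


Counting words by splitting on spaces:
  Word 1: 'runs'
  Word 2: 'writes'
  Word 3: 'quickly'
  Word 4: 'rabbit'
  Word 5: 'tree'
  Word 6: 'artist'
  Word 7: 'opened'
  Word 8: 'while'
  Word 9: 'quick'
  Word 10: 'when'
Total words: 10

10


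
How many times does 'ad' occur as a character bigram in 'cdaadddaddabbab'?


Scanning 'cdaadddaddabbab' for bigram 'ad':
  Position 0: 'cd' -> no
  Position 1: 'da' -> no
  Position 2: 'aa' -> no
  Position 3: 'ad' -> MATCH
  Position 4: 'dd' -> no
  Position 5: 'dd' -> no
  Position 6: 'da' -> no
  Position 7: 'ad' -> MATCH
  Position 8: 'dd' -> no
  Position 9: 'da' -> no
  Position 10: 'ab' -> no
  Position 11: 'bb' -> no
  Position 12: 'ba' -> no
  Position 13: 'ab' -> no
Total matches: 2

2


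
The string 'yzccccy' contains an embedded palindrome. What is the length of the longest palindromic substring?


Scanning 'yzccccy' for palindromic substrings.
Substring at positions 2-5: 'cccc'.
Check: reverse('cccc') = 'cccc' -> palindrome confirmed.
Neighbouring characters ('z' / 'y') break symmetry, so it cannot extend further.
No longer palindromic substring exists; longest length = 4

4


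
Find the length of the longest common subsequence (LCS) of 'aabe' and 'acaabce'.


DP table for LCS of 'aabe' and 'acaabce':
       a  c  a  a  b  c  e
    0  0  0  0  0  0  0  0
  a 0  1  1  1  1  1  1  1
  a 0  1  1  2  2  2  2  2
  b 0  1  1  2  2  3  3  3
  e 0  1  1  2  2  3  3  4
LCS: 'aabe'
LCS length = 4

4


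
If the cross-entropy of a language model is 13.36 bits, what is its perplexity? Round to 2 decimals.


Perplexity formula: PP = 2^H
H = 13.36
PP = 2^13.36
Decompose: 2^13.36 = 2^13 * 2^0.36
2^13 = 8192, 2^0.36 ~ 1.2834259
PP ~ 8192 * 1.2834259 = 10513.8249728
Rounded to 2 decimals: 10513.82

10513.82


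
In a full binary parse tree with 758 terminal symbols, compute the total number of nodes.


Leaf nodes (terminals): 758
Internal nodes = n - 1 = 758 - 1 = 757
Total = leaves + internal = 758 + 757 = 1515

1515


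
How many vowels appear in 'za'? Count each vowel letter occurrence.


Scanning each character of 'za':
  Position 1: 'z' -> consonant (running count: 0)
  Position 2: 'a' -> vowel (running count: 1)
Total vowels: 1

1


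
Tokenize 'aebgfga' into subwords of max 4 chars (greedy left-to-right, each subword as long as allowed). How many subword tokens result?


'aebgfga' has 7 characters.
Chunking with max size 4:
  Chunk 1: 'aebg' (positions 0-3)
  Chunk 2: 'fga' (positions 4-6)
Total chunks: ceil(7 / 4) = 2

2


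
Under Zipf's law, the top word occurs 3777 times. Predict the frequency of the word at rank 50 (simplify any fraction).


Zipf's law: freq(rank) = f1 / rank
f1 = 3777, rank = 50
freq = 3777 / 50
GCD(3777, 50) = 1
Simplified: 3777/50

3777/50


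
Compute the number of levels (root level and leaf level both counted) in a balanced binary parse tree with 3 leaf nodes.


In a balanced binary tree with n leaves the deepest leaf is ceil(log2(n)) edges below the root,
so counting node levels inclusive of root and leaves gives ceil(log2(n)) + 1 levels.
log2(3) = 1.5850
ceil(1.5850) = 2
levels = 2 + 1 = 3

3


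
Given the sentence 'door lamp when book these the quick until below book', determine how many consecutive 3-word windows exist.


Word trigrams from [10] words:
  Trigram 1: (door lamp when)
  Trigram 2: (lamp when book)
  Trigram 3: (when book these)
  Trigram 4: (book these the)
  Trigram 5: (these the quick)
  Trigram 6: (the quick until)
  Trigram 7: (quick until below)
  Trigram 8: (until below book)
Total word trigrams: 10 - 2 = 8

8


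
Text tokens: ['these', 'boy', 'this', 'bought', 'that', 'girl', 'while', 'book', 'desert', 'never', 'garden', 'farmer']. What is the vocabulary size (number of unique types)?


Listing all tokens and tracking unique types:
  Token 1: 'these' -> NEW (unique so far: 1)
  Token 2: 'boy' -> NEW (unique so far: 2)
  Token 3: 'this' -> NEW (unique so far: 3)
  Token 4: 'bought' -> NEW (unique so far: 4)
  Token 5: 'that' -> NEW (unique so far: 5)
  Token 6: 'girl' -> NEW (unique so far: 6)
  Token 7: 'while' -> NEW (unique so far: 7)
  Token 8: 'book' -> NEW (unique so far: 8)
  Token 9: 'desert' -> NEW (unique so far: 9)
  Token 10: 'never' -> NEW (unique so far: 10)
  Token 11: 'garden' -> NEW (unique so far: 11)
  Token 12: 'farmer' -> NEW (unique so far: 12)
Unique types: ('book', 'bought', 'boy', 'desert', 'farmer', 'garden', 'girl', 'never', 'that', 'these', 'this', 'while')
Vocabulary size: 12

12


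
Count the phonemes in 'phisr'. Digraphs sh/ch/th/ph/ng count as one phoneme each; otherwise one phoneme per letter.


Parsing 'phisr' greedily, digraphs first:
  'ph' -> digraph (1 consonant phoneme) (phonemes so far: 1)
  'i' -> vowel phoneme (phonemes so far: 2)
  's' -> consonant phoneme (phonemes so far: 3)
  'r' -> consonant phoneme (phonemes so far: 4)
Total phonemes: 4

4


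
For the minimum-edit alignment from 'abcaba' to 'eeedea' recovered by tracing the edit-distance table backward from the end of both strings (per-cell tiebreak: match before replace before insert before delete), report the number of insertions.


Edit distance = 5. Backtracking from cell (6, 6) with preference match > replace > insert > delete,
then listing the resulting alignment 'abcaba' -> 'eeedea' left to right:
  Step 1: replace a->e
  Step 2: replace b->e
  Step 3: replace c->e
  Step 4: replace a->d
  Step 5: replace b->e
  Step 6: keep 'a'
Total insertions: 0

0


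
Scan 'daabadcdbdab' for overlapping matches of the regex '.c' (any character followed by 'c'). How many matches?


Pattern: .c means any character followed by 'c'.
Scanning 'daabadcdbdab' position-by-position:
  Pos 0: window 'da' -> no
  Pos 1: window 'aa' -> no
  Pos 2: window 'ab' -> no
  Pos 3: window 'ba' -> no
  Pos 4: window 'ad' -> no
  Pos 5: window 'dc' -> MATCH
  Pos 6: window 'cd' -> no
  Pos 7: window 'db' -> no
  Pos 8: window 'bd' -> no
  Pos 9: window 'da' -> no
  Pos 10: window 'ab' -> no
  Pos 11: window 'b' -> no
Total matches: 1

1


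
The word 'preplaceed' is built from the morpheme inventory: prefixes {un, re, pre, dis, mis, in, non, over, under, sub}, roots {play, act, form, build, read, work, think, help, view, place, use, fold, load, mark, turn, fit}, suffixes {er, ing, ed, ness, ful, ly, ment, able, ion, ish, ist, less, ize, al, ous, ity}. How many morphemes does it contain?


Segmenting 'preplaceed' against the inventory:
  'pre' -> prefix (morpheme 1)
  'place' -> root (morpheme 2)
  'ed' -> suffix (morpheme 3)
Total morphemes: 3

3


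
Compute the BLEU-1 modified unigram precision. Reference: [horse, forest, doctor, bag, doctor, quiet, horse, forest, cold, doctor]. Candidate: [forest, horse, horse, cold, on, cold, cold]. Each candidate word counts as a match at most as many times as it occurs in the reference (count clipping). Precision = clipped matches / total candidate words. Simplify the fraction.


Reference word counts: {'bag': 1, 'cold': 1, 'doctor': 3, 'forest': 2, 'horse': 2, 'quiet': 1}
Checking each candidate word (with clipping):
  'forest' -> in reference (ref count 2, used 1/2) -> match (matches: 1)
  'horse' -> in reference (ref count 2, used 1/2) -> match (matches: 2)
  'horse' -> in reference (ref count 2, used 2/2) -> match (matches: 3)
  'cold' -> in reference (ref count 1, used 1/1) -> match (matches: 4)
  'on' -> not in reference -> no match (matches: 4)
  'cold' -> ref count 1 already used up (1/1) -> clipped, no match (matches: 4)
  'cold' -> ref count 1 already used up (1/1) -> clipped, no match (matches: 4)
Clipped matches: 4, Candidate length: 7
Precision = 4/7

4/7


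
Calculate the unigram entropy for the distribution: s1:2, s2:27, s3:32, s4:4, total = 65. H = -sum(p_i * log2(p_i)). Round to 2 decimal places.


Computing entropy H = -sum(p_i * log2(p_i)):
  s1: p = 2/65 = 0.0308, -p*log2(p) = 0.1545
  s2: p = 27/65 = 0.4154, -p*log2(p) = 0.5265
  s3: p = 32/65 = 0.4923, -p*log2(p) = 0.5033
  s4: p = 4/65 = 0.0615, -p*log2(p) = 0.2475
H = sum of terms = 1.4318
Rounded to 2 decimals: 1.43

1.43


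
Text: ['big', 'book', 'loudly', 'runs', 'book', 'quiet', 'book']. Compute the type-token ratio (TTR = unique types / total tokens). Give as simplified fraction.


Tokens: 7
Unique types: ('big', 'book', 'loudly', 'quiet', 'runs') = 5
TTR = 5/7
Already in lowest terms.

5/7


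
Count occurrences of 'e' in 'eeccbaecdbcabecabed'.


Scanning 'eeccbaecdbcabecabed' for 'e':
  Position 0: 'e' -> MATCH (count: 1)
  Position 1: 'e' -> MATCH (count: 2)
  Position 6: 'e' -> MATCH (count: 3)
  Position 13: 'e' -> MATCH (count: 4)
  Position 17: 'e' -> MATCH (count: 5)
Total occurrences of 'e': 5

5


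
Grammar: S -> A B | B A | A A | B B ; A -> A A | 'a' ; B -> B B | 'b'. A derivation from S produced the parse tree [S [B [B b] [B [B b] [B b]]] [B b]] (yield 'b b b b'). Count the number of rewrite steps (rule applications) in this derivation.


Every bracketed nonterminal node [X ...] in the tree is produced by exactly one rule application.
Reading the tree off as a leftmost derivation:
  Step 1: S  =>  B B   (applied S -> B B)
  Step 2: B B  =>  B B B   (applied B -> B B)
  Step 3: B B B  =>  b B B   (applied B -> b)
  Step 4: b B B  =>  b B B B   (applied B -> B B)
  Step 5: b B B B  =>  b b B B   (applied B -> b)
  Step 6: b b B B  =>  b b b B   (applied B -> b)
  Step 7: b b b B  =>  b b b b   (applied B -> b)
Final yield: b b b b
Total rewrite steps: 7

7


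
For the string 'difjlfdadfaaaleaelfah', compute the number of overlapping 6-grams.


String 'difjlfdadfaaaleaelfah' has length L = 21.
Number of overlapping n-grams = L - n + 1
Substituting: 21 - 6 + 1 = 16

16


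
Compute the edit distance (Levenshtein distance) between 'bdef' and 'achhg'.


Building DP table for s1='bdef' (len 4) and s2='achhg' (len 5):
       a  c  h  h  g
    0  1  2  3  4  5
  b 1  1  2  3  4  5
  d 2  2  2  3  4  5
  e 3  3  3  3  4  5
  f 4  4  4  4  4  5
Edit distance = dp[4][5] = 5

5


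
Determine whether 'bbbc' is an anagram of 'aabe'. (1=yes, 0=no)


Sort characters of 'bbbc': 'bbbc'
Sort characters of 'aabe': 'aabe'
Sorted forms differ -> they are NOT anagrams
Result: 0

0


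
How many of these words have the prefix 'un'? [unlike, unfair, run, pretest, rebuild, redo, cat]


Checking each word for prefix 'un':
  'unlike' -> YES, starts with 'un' (count: 1)
  'unfair' -> YES, starts with 'un' (count: 2)
  'run' -> no (count: 2)
  'pretest' -> no (count: 2)
  'rebuild' -> no (count: 2)
  'redo' -> no (count: 2)
  'cat' -> no (count: 2)
Total with prefix 'un': 2

2


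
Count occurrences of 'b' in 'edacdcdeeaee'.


Scanning 'edacdcdeeaee' for 'b':
  No matches found.
Total occurrences of 'b': 0

0


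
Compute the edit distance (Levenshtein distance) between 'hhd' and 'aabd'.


Building DP table for s1='hhd' (len 3) and s2='aabd' (len 4):
       a  a  b  d
    0  1  2  3  4
  h 1  1  2  3  4
  h 2  2  2  3  4
  d 3  3  3  3  3
Edit distance = dp[3][4] = 3

3


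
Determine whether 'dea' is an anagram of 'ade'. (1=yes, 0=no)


Sort characters of 'dea': 'ade'
Sort characters of 'ade': 'ade'
Sorted forms match -> they ARE anagrams
Result: 1

1


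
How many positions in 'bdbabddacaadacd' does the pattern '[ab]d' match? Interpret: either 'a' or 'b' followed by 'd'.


Pattern: [ab]d means either 'a' or 'b' followed by 'd'.
Scanning 'bdbabddacaadacd' position-by-position:
  Pos 0: window 'bd' -> MATCH
  Pos 1: window 'db' -> no
  Pos 2: window 'ba' -> no
  Pos 3: window 'ab' -> no
  Pos 4: window 'bd' -> MATCH
  Pos 5: window 'dd' -> no
  Pos 6: window 'da' -> no
  Pos 7: window 'ac' -> no
  Pos 8: window 'ca' -> no
  Pos 9: window 'aa' -> no
  Pos 10: window 'ad' -> MATCH
  Pos 11: window 'da' -> no
  Pos 12: window 'ac' -> no
  Pos 13: window 'cd' -> no
  Pos 14: window 'd' -> no
Total matches: 3

3


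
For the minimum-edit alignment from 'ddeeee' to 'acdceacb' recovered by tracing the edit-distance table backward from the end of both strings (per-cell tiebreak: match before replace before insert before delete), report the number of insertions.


Edit distance = 6. Backtracking from cell (6, 8) with preference match > replace > insert > delete,
then listing the resulting alignment 'ddeeee' -> 'acdceacb' left to right:
  Step 1: insert 'a' [insertion #1]
  Step 2: insert 'c' [insertion #2]
  Step 3: keep 'd'
  Step 4: replace d->c
  Step 5: keep 'e'
  Step 6: replace e->a
  Step 7: replace e->c
  Step 8: replace e->b
Total insertions: 2

2


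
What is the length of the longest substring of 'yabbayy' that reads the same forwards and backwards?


Scanning 'yabbayy' for palindromic substrings.
Substring at positions 0-5: 'yabbay'.
Check: reverse('yabbay') = 'yabbay' -> palindrome confirmed.
Neighbouring characters ('-' / 'y') break symmetry, so it cannot extend further.
No longer palindromic substring exists; longest length = 6

6


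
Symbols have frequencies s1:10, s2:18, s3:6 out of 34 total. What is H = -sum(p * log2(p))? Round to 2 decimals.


Computing entropy H = -sum(p_i * log2(p_i)):
  s1: p = 10/34 = 0.2941, -p*log2(p) = 0.5193
  s2: p = 18/34 = 0.5294, -p*log2(p) = 0.4858
  s3: p = 6/34 = 0.1765, -p*log2(p) = 0.4416
H = sum of terms = 1.4467
Rounded to 2 decimals: 1.45

1.45


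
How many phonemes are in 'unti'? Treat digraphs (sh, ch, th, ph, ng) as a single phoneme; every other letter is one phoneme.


Parsing 'unti' greedily, digraphs first:
  'u' -> vowel phoneme (phonemes so far: 1)
  'n' -> consonant phoneme (phonemes so far: 2)
  't' -> consonant phoneme (phonemes so far: 3)
  'i' -> vowel phoneme (phonemes so far: 4)
Total phonemes: 4

4


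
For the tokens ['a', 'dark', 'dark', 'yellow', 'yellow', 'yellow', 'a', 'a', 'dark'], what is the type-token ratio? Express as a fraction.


Tokens: 9
Unique types: ('a', 'dark', 'yellow') = 3
TTR = 3/9
Simplify: divide both by 3 -> 1/3
TTR = 1/3

1/3


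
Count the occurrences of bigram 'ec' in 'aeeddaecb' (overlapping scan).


Scanning 'aeeddaecb' for bigram 'ec':
  Position 0: 'ae' -> no
  Position 1: 'ee' -> no
  Position 2: 'ed' -> no
  Position 3: 'dd' -> no
  Position 4: 'da' -> no
  Position 5: 'ae' -> no
  Position 6: 'ec' -> MATCH
  Position 7: 'cb' -> no
Total matches: 1

1


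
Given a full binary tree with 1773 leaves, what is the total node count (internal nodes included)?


Leaf nodes (terminals): 1773
Internal nodes = n - 1 = 1773 - 1 = 1772
Total = leaves + internal = 1773 + 1772 = 3545

3545


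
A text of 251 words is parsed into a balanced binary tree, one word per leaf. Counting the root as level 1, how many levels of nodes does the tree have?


In a balanced binary tree with n leaves the deepest leaf is ceil(log2(n)) edges below the root,
so counting node levels inclusive of root and leaves gives ceil(log2(n)) + 1 levels.
log2(251) = 7.9715
ceil(7.9715) = 8
levels = 8 + 1 = 9

9


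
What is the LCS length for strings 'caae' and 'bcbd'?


DP table for LCS of 'caae' and 'bcbd':
       b  c  b  d
    0  0  0  0  0
  c 0  0  1  1  1
  a 0  0  1  1  1
  a 0  0  1  1  1
  e 0  0  1  1  1
LCS: 'c'
LCS length = 1

1


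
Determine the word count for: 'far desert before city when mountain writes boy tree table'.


Counting words by splitting on spaces:
  Word 1: 'far'
  Word 2: 'desert'
  Word 3: 'before'
  Word 4: 'city'
  Word 5: 'when'
  Word 6: 'mountain'
  Word 7: 'writes'
  Word 8: 'boy'
  Word 9: 'tree'
  Word 10: 'table'
Total words: 10

10


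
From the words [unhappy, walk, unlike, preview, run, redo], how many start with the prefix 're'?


Checking each word for prefix 're':
  'unhappy' -> no (count: 0)
  'walk' -> no (count: 0)
  'unlike' -> no (count: 0)
  'preview' -> no (count: 0)
  'run' -> no (count: 0)
  'redo' -> YES, starts with 're' (count: 1)
Total with prefix 're': 1

1


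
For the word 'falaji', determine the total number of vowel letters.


Scanning each character of 'falaji':
  Position 1: 'f' -> consonant (running count: 0)
  Position 2: 'a' -> vowel (running count: 1)
  Position 3: 'l' -> consonant (running count: 1)
  Position 4: 'a' -> vowel (running count: 2)
  Position 5: 'j' -> consonant (running count: 2)
  Position 6: 'i' -> vowel (running count: 3)
Total vowels: 3

3


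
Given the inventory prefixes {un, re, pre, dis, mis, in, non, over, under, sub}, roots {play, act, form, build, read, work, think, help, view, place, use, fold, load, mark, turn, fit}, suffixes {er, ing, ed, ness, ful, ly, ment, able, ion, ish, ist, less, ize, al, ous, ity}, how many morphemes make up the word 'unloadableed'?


Segmenting 'unloadableed' against the inventory:
  'un' -> prefix (morpheme 1)
  'load' -> root (morpheme 2)
  'able' -> suffix (morpheme 3)
  'ed' -> suffix (morpheme 4)
Total morphemes: 4

4


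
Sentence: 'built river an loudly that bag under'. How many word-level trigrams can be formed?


Word trigrams from [7] words:
  Trigram 1: (built river an)
  Trigram 2: (river an loudly)
  Trigram 3: (an loudly that)
  Trigram 4: (loudly that bag)
  Trigram 5: (that bag under)
Total word trigrams: 7 - 2 = 5

5


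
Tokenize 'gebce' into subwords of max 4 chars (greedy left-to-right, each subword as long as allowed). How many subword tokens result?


'gebce' has 5 characters.
Chunking with max size 4:
  Chunk 1: 'gebc' (positions 0-3)
  Chunk 2: 'e' (positions 4-4)
Total chunks: ceil(5 / 4) = 2

2


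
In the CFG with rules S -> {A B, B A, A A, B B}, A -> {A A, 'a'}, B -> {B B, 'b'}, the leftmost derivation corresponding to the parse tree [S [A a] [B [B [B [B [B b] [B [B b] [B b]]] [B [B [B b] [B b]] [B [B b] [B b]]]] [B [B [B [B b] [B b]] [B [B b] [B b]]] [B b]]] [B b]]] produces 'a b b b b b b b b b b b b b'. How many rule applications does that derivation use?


Every bracketed nonterminal node [X ...] in the tree is produced by exactly one rule application.
Reading the tree off as a leftmost derivation:
  Step 1: S  =>  A B   (applied S -> A B)
  Step 2: A B  =>  a B   (applied A -> a)
  Step 3: a B  =>  a B B   (applied B -> B B)
  Step 4: a B B  =>  a B B B   (applied B -> B B)
  Step 5: a B B B  =>  a B B B B   (applied B -> B B)
  Step 6: a B B B B  =>  a B B B B B   (applied B -> B B)
  Step 7: a B B B B B  =>  a b B B B B   (applied B -> b)
  Step 8: a b B B B B  =>  a b B B B B B   (applied B -> B B)
  Step 9: a b B B B B B  =>  a b b B B B B   (applied B -> b)
  Step 10: a b b B B B B  =>  a b b b B B B   (applied B -> b)
  Step 11: a b b b B B B  =>  a b b b B B B B   (applied B -> B B)
  Step 12: a b b b B B B B  =>  a b b b B B B B B   (applied B -> B B)
  Step 13: a b b b B B B B B  =>  a b b b b B B B B   (applied B -> b)
  Step 14: a b b b b B B B B  =>  a b b b b b B B B   (applied B -> b)
  Step 15: a b b b b b B B B  =>  a b b b b b B B B B   (applied B -> B B)
  Step 16: a b b b b b B B B B  =>  a b b b b b b B B B   (applied B -> b)
  Step 17: a b b b b b b B B B  =>  a b b b b b b b B B   (applied B -> b)
  Step 18: a b b b b b b b B B  =>  a b b b b b b b B B B   (applied B -> B B)
  Step 19: a b b b b b b b B B B  =>  a b b b b b b b B B B B   (applied B -> B B)
  Step 20: a b b b b b b b B B B B  =>  a b b b b b b b B B B B B   (applied B -> B B)
  Step 21: a b b b b b b b B B B B B  =>  a b b b b b b b b B B B B   (applied B -> b)
  Step 22: a b b b b b b b b B B B B  =>  a b b b b b b b b b B B B   (applied B -> b)
  Step 23: a b b b b b b b b b B B B  =>  a b b b b b b b b b B B B B   (applied B -> B B)
  Step 24: a b b b b b b b b b B B B B  =>  a b b b b b b b b b b B B B   (applied B -> b)
  Step 25: a b b b b b b b b b b B B B  =>  a b b b b b b b b b b b B B   (applied B -> b)
  Step 26: a b b b b b b b b b b b B B  =>  a b b b b b b b b b b b b B   (applied B -> b)
  Step 27: a b b b b b b b b b b b b B  =>  a b b b b b b b b b b b b b   (applied B -> b)
Final yield: a b b b b b b b b b b b b b
Total rewrite steps: 27

27


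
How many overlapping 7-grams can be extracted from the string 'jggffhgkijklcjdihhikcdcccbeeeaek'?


String 'jggffhgkijklcjdihhikcdcccbeeeaek' has length L = 32.
Number of overlapping n-grams = L - n + 1
Substituting: 32 - 7 + 1 = 26

26


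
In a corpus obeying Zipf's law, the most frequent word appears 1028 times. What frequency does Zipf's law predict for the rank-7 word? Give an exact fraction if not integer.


Zipf's law: freq(rank) = f1 / rank
f1 = 1028, rank = 7
freq = 1028 / 7
GCD(1028, 7) = 1
Simplified: 1028/7

1028/7


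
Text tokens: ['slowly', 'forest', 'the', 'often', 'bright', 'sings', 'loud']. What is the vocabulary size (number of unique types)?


Listing all tokens and tracking unique types:
  Token 1: 'slowly' -> NEW (unique so far: 1)
  Token 2: 'forest' -> NEW (unique so far: 2)
  Token 3: 'the' -> NEW (unique so far: 3)
  Token 4: 'often' -> NEW (unique so far: 4)
  Token 5: 'bright' -> NEW (unique so far: 5)
  Token 6: 'sings' -> NEW (unique so far: 6)
  Token 7: 'loud' -> NEW (unique so far: 7)
Unique types: ('bright', 'forest', 'loud', 'often', 'sings', 'slowly', 'the')
Vocabulary size: 7

7


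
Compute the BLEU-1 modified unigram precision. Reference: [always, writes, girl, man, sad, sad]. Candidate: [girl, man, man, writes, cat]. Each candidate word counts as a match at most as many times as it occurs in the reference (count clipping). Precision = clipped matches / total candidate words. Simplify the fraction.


Reference word counts: {'always': 1, 'girl': 1, 'man': 1, 'sad': 2, 'writes': 1}
Checking each candidate word (with clipping):
  'girl' -> in reference (ref count 1, used 1/1) -> match (matches: 1)
  'man' -> in reference (ref count 1, used 1/1) -> match (matches: 2)
  'man' -> ref count 1 already used up (1/1) -> clipped, no match (matches: 2)
  'writes' -> in reference (ref count 1, used 1/1) -> match (matches: 3)
  'cat' -> not in reference -> no match (matches: 3)
Clipped matches: 3, Candidate length: 5
Precision = 3/5

3/5


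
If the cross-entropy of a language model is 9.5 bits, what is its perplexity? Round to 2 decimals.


Perplexity formula: PP = 2^H
H = 9.5
PP = 2^9.5
Decompose: 2^9.5 = 2^9 * 2^0.5 = 2^9 * sqrt(2)
2^9 = 512, sqrt(2) ~ 1.4142136
PP ~ 512 * 1.4142136 = 724.0773632
Rounded to 2 decimals: 724.08

724.08


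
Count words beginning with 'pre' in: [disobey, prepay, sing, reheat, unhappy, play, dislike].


Checking each word for prefix 'pre':
  'disobey' -> no (count: 0)
  'prepay' -> YES, starts with 'pre' (count: 1)
  'sing' -> no (count: 1)
  'reheat' -> no (count: 1)
  'unhappy' -> no (count: 1)
  'play' -> no (count: 1)
  'dislike' -> no (count: 1)
Total with prefix 'pre': 1

1


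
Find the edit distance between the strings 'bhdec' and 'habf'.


Building DP table for s1='bhdec' (len 5) and s2='habf' (len 4):
       h  a  b  f
    0  1  2  3  4
  b 1  1  2  2  3
  h 2  1  2  3  3
  d 3  2  2  3  4
  e 4  3  3  3  4
  c 5  4  4  4  4
Edit distance = dp[5][4] = 4

4


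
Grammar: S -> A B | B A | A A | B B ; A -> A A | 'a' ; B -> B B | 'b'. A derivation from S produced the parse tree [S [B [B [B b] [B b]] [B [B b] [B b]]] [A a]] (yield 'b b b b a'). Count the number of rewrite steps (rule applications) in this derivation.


Every bracketed nonterminal node [X ...] in the tree is produced by exactly one rule application.
Reading the tree off as a leftmost derivation:
  Step 1: S  =>  B A   (applied S -> B A)
  Step 2: B A  =>  B B A   (applied B -> B B)
  Step 3: B B A  =>  B B B A   (applied B -> B B)
  Step 4: B B B A  =>  b B B A   (applied B -> b)
  Step 5: b B B A  =>  b b B A   (applied B -> b)
  Step 6: b b B A  =>  b b B B A   (applied B -> B B)
  Step 7: b b B B A  =>  b b b B A   (applied B -> b)
  Step 8: b b b B A  =>  b b b b A   (applied B -> b)
  Step 9: b b b b A  =>  b b b b a   (applied A -> a)
Final yield: b b b b a
Total rewrite steps: 9

9


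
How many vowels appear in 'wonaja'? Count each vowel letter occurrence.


Scanning each character of 'wonaja':
  Position 1: 'w' -> consonant (running count: 0)
  Position 2: 'o' -> vowel (running count: 1)
  Position 3: 'n' -> consonant (running count: 1)
  Position 4: 'a' -> vowel (running count: 2)
  Position 5: 'j' -> consonant (running count: 2)
  Position 6: 'a' -> vowel (running count: 3)
Total vowels: 3

3


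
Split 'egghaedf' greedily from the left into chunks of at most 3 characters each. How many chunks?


'egghaedf' has 8 characters.
Chunking with max size 3:
  Chunk 1: 'egg' (positions 0-2)
  Chunk 2: 'hae' (positions 3-5)
  Chunk 3: 'df' (positions 6-7)
Total chunks: ceil(8 / 3) = 3

3


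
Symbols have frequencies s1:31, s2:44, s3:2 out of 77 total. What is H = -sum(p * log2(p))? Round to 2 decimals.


Computing entropy H = -sum(p_i * log2(p_i)):
  s1: p = 31/77 = 0.4026, -p*log2(p) = 0.5284
  s2: p = 44/77 = 0.5714, -p*log2(p) = 0.4613
  s3: p = 2/77 = 0.0260, -p*log2(p) = 0.1368
H = sum of terms = 1.1265
Rounded to 2 decimals: 1.13

1.13


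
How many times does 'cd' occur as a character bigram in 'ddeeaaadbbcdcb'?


Scanning 'ddeeaaadbbcdcb' for bigram 'cd':
  Position 0: 'dd' -> no
  Position 1: 'de' -> no
  Position 2: 'ee' -> no
  Position 3: 'ea' -> no
  Position 4: 'aa' -> no
  Position 5: 'aa' -> no
  Position 6: 'ad' -> no
  Position 7: 'db' -> no
  Position 8: 'bb' -> no
  Position 9: 'bc' -> no
  Position 10: 'cd' -> MATCH
  Position 11: 'dc' -> no
  Position 12: 'cb' -> no
Total matches: 1

1


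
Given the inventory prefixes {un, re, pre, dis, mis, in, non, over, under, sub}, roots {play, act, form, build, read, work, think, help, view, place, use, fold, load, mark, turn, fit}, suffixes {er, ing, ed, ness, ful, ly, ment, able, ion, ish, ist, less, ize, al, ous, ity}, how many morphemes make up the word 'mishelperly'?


Segmenting 'mishelperly' against the inventory:
  'mis' -> prefix (morpheme 1)
  'help' -> root (morpheme 2)
  'er' -> suffix (morpheme 3)
  'ly' -> suffix (morpheme 4)
Total morphemes: 4

4


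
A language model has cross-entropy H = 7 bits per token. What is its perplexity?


Perplexity formula: PP = 2^H
H = 7
PP = 2^7
Steps: 2^1 = 2, 2^2 = 4, 2^3 = 8, 2^4 = 16, 2^5 = 32, 2^6 = 64, 2^7 = 128
PP = 128

128


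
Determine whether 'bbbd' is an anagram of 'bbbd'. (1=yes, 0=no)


Sort characters of 'bbbd': 'bbbd'
Sort characters of 'bbbd': 'bbbd'
Sorted forms match -> they ARE anagrams
Result: 1

1


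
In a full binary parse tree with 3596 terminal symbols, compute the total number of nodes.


Leaf nodes (terminals): 3596
Internal nodes = n - 1 = 3596 - 1 = 3595
Total = leaves + internal = 3596 + 3595 = 7191

7191


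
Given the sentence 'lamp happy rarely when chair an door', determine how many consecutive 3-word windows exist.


Word trigrams from [7] words:
  Trigram 1: (lamp happy rarely)
  Trigram 2: (happy rarely when)
  Trigram 3: (rarely when chair)
  Trigram 4: (when chair an)
  Trigram 5: (chair an door)
Total word trigrams: 7 - 2 = 5

5


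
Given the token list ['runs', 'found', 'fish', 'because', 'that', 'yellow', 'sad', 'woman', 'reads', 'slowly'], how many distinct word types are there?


Listing all tokens and tracking unique types:
  Token 1: 'runs' -> NEW (unique so far: 1)
  Token 2: 'found' -> NEW (unique so far: 2)
  Token 3: 'fish' -> NEW (unique so far: 3)
  Token 4: 'because' -> NEW (unique so far: 4)
  Token 5: 'that' -> NEW (unique so far: 5)
  Token 6: 'yellow' -> NEW (unique so far: 6)
  Token 7: 'sad' -> NEW (unique so far: 7)
  Token 8: 'woman' -> NEW (unique so far: 8)
  Token 9: 'reads' -> NEW (unique so far: 9)
  Token 10: 'slowly' -> NEW (unique so far: 10)
Unique types: ('because', 'fish', 'found', 'reads', 'runs', 'sad', 'slowly', 'that', 'woman', 'yellow')
Vocabulary size: 10

10


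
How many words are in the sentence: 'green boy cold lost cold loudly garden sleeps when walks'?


Counting words by splitting on spaces:
  Word 1: 'green'
  Word 2: 'boy'
  Word 3: 'cold'
  Word 4: 'lost'
  Word 5: 'cold'
  Word 6: 'loudly'
  Word 7: 'garden'
  Word 8: 'sleeps'
  Word 9: 'when'
  Word 10: 'walks'
Total words: 10

10


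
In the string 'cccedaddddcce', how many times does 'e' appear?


Scanning 'cccedaddddcce' for 'e':
  Position 3: 'e' -> MATCH (count: 1)
  Position 12: 'e' -> MATCH (count: 2)
Total occurrences of 'e': 2

2


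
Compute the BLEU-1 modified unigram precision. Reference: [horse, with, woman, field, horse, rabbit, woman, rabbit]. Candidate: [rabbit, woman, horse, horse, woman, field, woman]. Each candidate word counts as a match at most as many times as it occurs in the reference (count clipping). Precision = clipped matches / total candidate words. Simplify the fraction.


Reference word counts: {'field': 1, 'horse': 2, 'rabbit': 2, 'with': 1, 'woman': 2}
Checking each candidate word (with clipping):
  'rabbit' -> in reference (ref count 2, used 1/2) -> match (matches: 1)
  'woman' -> in reference (ref count 2, used 1/2) -> match (matches: 2)
  'horse' -> in reference (ref count 2, used 1/2) -> match (matches: 3)
  'horse' -> in reference (ref count 2, used 2/2) -> match (matches: 4)
  'woman' -> in reference (ref count 2, used 2/2) -> match (matches: 5)
  'field' -> in reference (ref count 1, used 1/1) -> match (matches: 6)
  'woman' -> ref count 2 already used up (2/2) -> clipped, no match (matches: 6)
Clipped matches: 6, Candidate length: 7
Precision = 6/7

6/7


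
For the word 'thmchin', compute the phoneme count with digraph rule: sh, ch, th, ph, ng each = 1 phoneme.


Parsing 'thmchin' greedily, digraphs first:
  'th' -> digraph (1 consonant phoneme) (phonemes so far: 1)
  'm' -> consonant phoneme (phonemes so far: 2)
  'ch' -> digraph (1 consonant phoneme) (phonemes so far: 3)
  'i' -> vowel phoneme (phonemes so far: 4)
  'n' -> consonant phoneme (phonemes so far: 5)
Total phonemes: 5

5


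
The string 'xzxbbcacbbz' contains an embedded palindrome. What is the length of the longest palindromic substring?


Scanning 'xzxbbcacbbz' for palindromic substrings.
Substring at positions 3-9: 'bbcacbb'.
Check: reverse('bbcacbb') = 'bbcacbb' -> palindrome confirmed.
Neighbouring characters ('x' / 'z') break symmetry, so it cannot extend further.
No longer palindromic substring exists; longest length = 7

7


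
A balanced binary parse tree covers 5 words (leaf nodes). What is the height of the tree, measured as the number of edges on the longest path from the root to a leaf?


In a balanced binary tree with n leaves the deepest leaf is ceil(log2(n)) edges below the root.
log2(5) = 2.3219
ceil(2.3219) = 3
height (edges) = 3

3
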